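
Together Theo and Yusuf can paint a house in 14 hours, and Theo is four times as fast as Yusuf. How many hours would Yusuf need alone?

70 hours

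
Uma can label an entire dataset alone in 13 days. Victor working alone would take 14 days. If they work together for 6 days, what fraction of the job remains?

10/91

Combined rate: 1/13 + 1/14 = (14 + 13)/182 = 27/182 per day.
In 6 days they complete 6·27/182 = 81/91 of the job.
So 10/91 remains.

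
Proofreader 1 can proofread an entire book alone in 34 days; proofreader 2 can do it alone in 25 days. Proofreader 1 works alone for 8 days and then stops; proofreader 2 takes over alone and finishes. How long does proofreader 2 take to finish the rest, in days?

325/17 days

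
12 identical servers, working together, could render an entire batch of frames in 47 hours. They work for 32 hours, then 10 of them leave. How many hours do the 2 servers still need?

90 hours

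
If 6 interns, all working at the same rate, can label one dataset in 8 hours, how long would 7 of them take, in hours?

Total work is 6·8 = 48 intern-hours.
With 7 interns: 48/7 hours.

48/7 hours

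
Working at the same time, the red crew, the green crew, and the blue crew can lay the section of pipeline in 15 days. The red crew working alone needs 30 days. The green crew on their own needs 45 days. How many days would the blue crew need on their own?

90 days

Combined rate is 1/15 per day.
Known contribution: 1/30 + 1/45 = (3 + 2)/90 = 5/90 = 1/18 per day.
So the blue crew's rate is 1/15 − 1/18 = 1/90, meaning 90 days alone.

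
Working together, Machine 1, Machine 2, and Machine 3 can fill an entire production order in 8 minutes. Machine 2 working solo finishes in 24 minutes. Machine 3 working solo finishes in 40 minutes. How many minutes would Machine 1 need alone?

120/7 minutes

Combined rate is 1/8 per minute.
Known contribution: 1/24 + 1/40 = (5 + 3)/120 = 8/120 = 1/15 per minute.
So Machine 1's rate is 1/8 − 1/15 = 7/120, meaning 120/7 minutes alone.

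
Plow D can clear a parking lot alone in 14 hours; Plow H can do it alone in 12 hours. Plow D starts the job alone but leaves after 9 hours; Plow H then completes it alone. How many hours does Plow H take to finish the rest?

30/7 hours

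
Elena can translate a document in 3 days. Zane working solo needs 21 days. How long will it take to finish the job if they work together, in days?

Combined rate: 1/3 + 1/21 = (7 + 1)/21 = 8/21 per day.
Time = 1 ÷ (8/21) = 21/8 days.

21/8 days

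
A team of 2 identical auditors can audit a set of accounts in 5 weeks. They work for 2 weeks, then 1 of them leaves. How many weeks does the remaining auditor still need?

6 weeks

One auditor does 1/10 of the job per week.
After 2 weeks with 2 auditors, 2/5 is done (3/5 left).
With 1 auditor the rate is 1/10, so the rest takes 3/5 ÷ 1/10 = 6 weeks.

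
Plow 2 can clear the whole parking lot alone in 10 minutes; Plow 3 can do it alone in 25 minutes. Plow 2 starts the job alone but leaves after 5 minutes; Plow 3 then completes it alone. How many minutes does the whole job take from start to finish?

In 5 minutes Plow 2 does 5/10 = 1/2 of the job, leaving 1/2.
Plow 3 works at 1/25 per minute, so finishing takes 1/2 ÷ 1/25 = 25/2 minutes.
Total time = 5 + 25/2 = 35/2 minutes.

35/2 minutes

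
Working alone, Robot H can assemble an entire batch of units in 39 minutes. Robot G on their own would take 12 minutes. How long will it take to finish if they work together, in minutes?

156/17 minutes

Combined rate: 1/39 + 1/12 = (4 + 13)/156 = 17/156 per minute.
Time = 1 ÷ (17/156) = 156/17 minutes.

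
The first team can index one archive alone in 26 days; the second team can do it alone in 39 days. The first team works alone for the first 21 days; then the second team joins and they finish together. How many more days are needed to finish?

3 days

In 21 days the first team does 21/26 of the job, leaving 5/26.
The first team and the second team together work at 5/78 per day, so finishing takes 5/26 ÷ 5/78 = 3 days.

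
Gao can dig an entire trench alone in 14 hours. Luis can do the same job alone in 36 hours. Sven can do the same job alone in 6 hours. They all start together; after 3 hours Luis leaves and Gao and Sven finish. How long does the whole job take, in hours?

In the first 3 hours the combined rate is 67/252, so 67/84 of the job is done, leaving 17/84.
After Luis leaves the rate is 5/21 per hour; the remaining 17/84 takes 17/20 hours.
Total = 3 + 17/20 = 77/20 hours.

77/20 hours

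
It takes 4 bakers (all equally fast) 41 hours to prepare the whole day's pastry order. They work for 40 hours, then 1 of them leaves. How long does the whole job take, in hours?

One baker does 1/164 of the job per hour.
After 40 hours with 4 bakers, 40/41 is done (1/41 left).
With 3 bakers the rate is 3/164, so the rest takes 1/41 ÷ 3/164 = 4/3 hours.
Total = 40 + 4/3 = 124/3 hours.

124/3 hours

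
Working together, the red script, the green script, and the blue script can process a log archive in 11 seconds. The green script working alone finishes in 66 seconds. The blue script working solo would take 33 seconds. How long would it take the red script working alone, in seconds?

22 seconds

Combined rate is 1/11 per second.
Known contribution: 1/66 + 1/33 = (1 + 2)/66 = 3/66 = 1/22 per second.
So the red script's rate is 1/11 − 1/22 = 1/22, meaning 22 seconds alone.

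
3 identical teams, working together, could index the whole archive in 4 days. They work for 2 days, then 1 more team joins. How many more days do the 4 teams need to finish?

3/2 days

One team does 1/12 of the job per day.
After 2 days with 3 teams, 1/2 is done (1/2 left).
With 4 teams the rate is 4/12 = 1/3, so the rest takes 1/2 ÷ 1/3 = 3/2 days.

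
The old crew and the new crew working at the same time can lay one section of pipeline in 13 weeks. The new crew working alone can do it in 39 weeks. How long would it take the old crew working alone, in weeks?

39/2 weeks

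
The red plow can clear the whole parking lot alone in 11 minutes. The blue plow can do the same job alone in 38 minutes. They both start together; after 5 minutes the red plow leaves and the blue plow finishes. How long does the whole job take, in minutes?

228/11 minutes

In the first 5 minutes the combined rate is 49/418, so 245/418 of the job is done, leaving 173/418.
After the red plow leaves the rate is 1/38 per minute; the remaining 173/418 takes 173/11 minutes.
Total = 5 + 173/11 = 228/11 minutes.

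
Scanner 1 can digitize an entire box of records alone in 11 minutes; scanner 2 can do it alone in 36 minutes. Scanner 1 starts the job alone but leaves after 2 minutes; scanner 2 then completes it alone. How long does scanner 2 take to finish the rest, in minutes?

In 2 minutes scanner 1 does 2/11 of the job, leaving 9/11.
Scanner 2 works at 1/36 per minute, so finishing takes 9/11 ÷ 1/36 = 324/11 minutes.

324/11 minutes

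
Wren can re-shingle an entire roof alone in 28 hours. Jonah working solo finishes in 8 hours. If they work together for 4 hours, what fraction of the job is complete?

9/14

Combined rate: 1/28 + 1/8 = (2 + 7)/56 = 9/56 per hour.
In 4 hours they complete 4·9/56 = 9/14 of the job.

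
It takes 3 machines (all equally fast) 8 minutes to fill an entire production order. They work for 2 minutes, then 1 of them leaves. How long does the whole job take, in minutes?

11 minutes

One machine does 1/24 of the job per minute.
After 2 minutes with 3 machines, 1/4 is done (3/4 left).
With 2 machines the rate is 2/24 = 1/12, so the rest takes 3/4 ÷ 1/12 = 9 minutes.
Total = 2 + 9 = 11 minutes.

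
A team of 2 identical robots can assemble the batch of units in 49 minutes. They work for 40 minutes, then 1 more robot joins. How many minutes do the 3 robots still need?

One robot does 1/98 of the job per minute.
After 40 minutes with 2 robots, 40/49 is done (9/49 left).
With 3 robots the rate is 3/98, so the rest takes 9/49 ÷ 3/98 = 6 minutes.

6 minutes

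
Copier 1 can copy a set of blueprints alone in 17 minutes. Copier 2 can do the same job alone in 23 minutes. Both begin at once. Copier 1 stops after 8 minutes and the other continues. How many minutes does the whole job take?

207/17 minutes

In the first 8 minutes the combined rate is 40/391, so 320/391 of the job is done, leaving 71/391.
After copier 1 leaves the rate is 1/23 per minute; the remaining 71/391 takes 71/17 minutes.
Total = 8 + 71/17 = 207/17 minutes.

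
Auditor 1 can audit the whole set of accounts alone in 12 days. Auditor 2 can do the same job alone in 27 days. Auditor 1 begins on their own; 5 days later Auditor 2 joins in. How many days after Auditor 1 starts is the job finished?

In the first 5 days Auditor 1 alone does 5/12 of the job, leaving 7/12.
Once everyone is working, combined rate: 1/12 + 1/27 = (9 + 4)/108 = 13/108 per day.
Remaining 7/12 at 13/108 per day takes 63/13 days.
Total from the start = 5 + 63/13 = 128/13 days.

128/13 days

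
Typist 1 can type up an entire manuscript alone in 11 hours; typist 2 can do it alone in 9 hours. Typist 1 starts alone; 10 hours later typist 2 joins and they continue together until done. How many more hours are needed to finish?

9/20 hours

In 10 hours typist 1 does 10/11 of the job, leaving 1/11.
Typist 1 and typist 2 together work at 20/99 per hour, so finishing takes 1/11 ÷ 20/99 = 9/20 hours.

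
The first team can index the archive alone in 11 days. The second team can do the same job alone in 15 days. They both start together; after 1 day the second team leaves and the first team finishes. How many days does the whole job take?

In the first 1 day the combined rate is 26/165, so 26/165 of the job is done, leaving 139/165.
After the second team leaves the rate is 1/11 per day; the remaining 139/165 takes 139/15 days.
Total = 1 + 139/15 = 154/15 days.

154/15 days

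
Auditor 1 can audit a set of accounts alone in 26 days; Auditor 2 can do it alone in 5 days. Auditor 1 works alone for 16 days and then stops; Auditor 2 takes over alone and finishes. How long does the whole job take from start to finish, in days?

In 16 days Auditor 1 does 16/26 = 8/13 of the job, leaving 5/13.
Auditor 2 works at 1/5 per day, so finishing takes 5/13 ÷ 1/5 = 25/13 days.
Total time = 16 + 25/13 = 233/13 days.

233/13 days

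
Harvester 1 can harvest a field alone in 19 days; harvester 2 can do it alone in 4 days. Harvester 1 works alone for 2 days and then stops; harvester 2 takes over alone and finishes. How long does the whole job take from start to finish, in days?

106/19 days

In 2 days harvester 1 does 2/19 of the job, leaving 17/19.
Harvester 2 works at 1/4 per day, so finishing takes 17/19 ÷ 1/4 = 68/19 days.
Total time = 2 + 68/19 = 106/19 days.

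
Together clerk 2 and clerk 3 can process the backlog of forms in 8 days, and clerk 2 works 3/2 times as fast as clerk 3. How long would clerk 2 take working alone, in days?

Let clerk 3's rate be r; then clerk 2's rate is (3/2)r, so together (3/2 + 1)r = (5/2)r = 1/8.
Thus r = 1/20 per day.
Clerk 3 alone: 20 days; clerk 2 alone: 40/3 days.

40/3 days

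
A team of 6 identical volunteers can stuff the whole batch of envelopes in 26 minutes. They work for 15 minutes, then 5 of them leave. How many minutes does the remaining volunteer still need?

66 minutes

One volunteer does 1/156 of the job per minute.
After 15 minutes with 6 volunteers, 15/26 is done (11/26 left).
With 1 volunteer the rate is 1/156, so the rest takes 11/26 ÷ 1/156 = 66 minutes.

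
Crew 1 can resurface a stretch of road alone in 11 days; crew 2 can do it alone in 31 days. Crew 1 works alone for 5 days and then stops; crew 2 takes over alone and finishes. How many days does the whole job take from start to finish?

241/11 days

In 5 days crew 1 does 5/11 of the job, leaving 6/11.
Crew 2 works at 1/31 per day, so finishing takes 6/11 ÷ 1/31 = 186/11 days.
Total time = 5 + 186/11 = 241/11 days.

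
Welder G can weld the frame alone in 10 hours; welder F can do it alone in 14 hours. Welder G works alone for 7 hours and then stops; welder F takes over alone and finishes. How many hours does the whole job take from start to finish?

56/5 hours

In 7 hours welder G does 7/10 of the job, leaving 3/10.
Welder F works at 1/14 per hour, so finishing takes 3/10 ÷ 1/14 = 21/5 hours.
Total time = 7 + 21/5 = 56/5 hours.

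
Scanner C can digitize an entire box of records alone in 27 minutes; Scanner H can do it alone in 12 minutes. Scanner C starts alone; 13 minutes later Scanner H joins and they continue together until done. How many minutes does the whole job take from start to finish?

In 13 minutes Scanner C does 13/27 of the job, leaving 14/27.
Scanner C and Scanner H together work at 13/108 per minute, so finishing takes 14/27 ÷ 13/108 = 56/13 minutes.
Total time = 13 + 56/13 = 225/13 minutes.

225/13 minutes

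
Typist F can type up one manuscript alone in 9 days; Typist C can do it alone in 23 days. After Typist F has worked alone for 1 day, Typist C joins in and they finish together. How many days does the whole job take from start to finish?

In 1 day Typist F does 1/9 of the job, leaving 8/9.
Typist F and Typist C together work at 32/207 per day, so finishing takes 8/9 ÷ 32/207 = 23/4 days.
Total time = 1 + 23/4 = 27/4 days.

27/4 days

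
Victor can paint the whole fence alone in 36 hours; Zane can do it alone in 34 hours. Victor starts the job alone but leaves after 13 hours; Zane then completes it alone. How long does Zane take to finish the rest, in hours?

391/18 hours

In 13 hours Victor does 13/36 of the job, leaving 23/36.
Zane works at 1/34 per hour, so finishing takes 23/36 ÷ 1/34 = 391/18 hours.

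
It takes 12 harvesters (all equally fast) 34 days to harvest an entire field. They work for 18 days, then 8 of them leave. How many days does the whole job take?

66 days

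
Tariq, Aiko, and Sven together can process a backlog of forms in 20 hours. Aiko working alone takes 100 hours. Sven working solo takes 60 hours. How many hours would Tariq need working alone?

300/7 hours

Combined rate is 1/20 per hour.
Known contribution: 1/100 + 1/60 = (3 + 5)/300 = 8/300 = 2/75 per hour.
So Tariq's rate is 1/20 − 2/75 = 7/300, meaning 300/7 hours alone.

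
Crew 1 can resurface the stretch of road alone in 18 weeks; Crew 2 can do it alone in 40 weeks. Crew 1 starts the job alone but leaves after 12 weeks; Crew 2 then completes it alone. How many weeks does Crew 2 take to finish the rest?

In 12 weeks Crew 1 does 12/18 = 2/3 of the job, leaving 1/3.
Crew 2 works at 1/40 per week, so finishing takes 1/3 ÷ 1/40 = 40/3 weeks.

40/3 weeks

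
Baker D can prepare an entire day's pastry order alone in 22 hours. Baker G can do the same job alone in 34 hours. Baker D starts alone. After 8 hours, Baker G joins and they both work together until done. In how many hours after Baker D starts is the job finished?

33/2 hours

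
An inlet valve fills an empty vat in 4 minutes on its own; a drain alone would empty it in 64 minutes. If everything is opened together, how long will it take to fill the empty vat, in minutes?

64/15 minutes

Net rate = 1/4 − 1/64 = (16 − 1)/64 = 15/64 per minute.
Filling time = 1 ÷ (15/64) = 64/15 minutes.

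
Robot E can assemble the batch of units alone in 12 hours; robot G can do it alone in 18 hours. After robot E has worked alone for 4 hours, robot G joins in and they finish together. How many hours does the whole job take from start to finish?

In 4 hours robot E does 4/12 = 1/3 of the job, leaving 2/3.
Robot E and robot G together work at 5/36 per hour, so finishing takes 2/3 ÷ 5/36 = 24/5 hours.
Total time = 4 + 24/5 = 44/5 hours.

44/5 hours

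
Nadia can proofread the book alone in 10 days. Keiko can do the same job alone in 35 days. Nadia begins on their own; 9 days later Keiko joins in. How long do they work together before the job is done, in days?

In the first 9 days Nadia alone does 9/10 of the job, leaving 1/10.
Once everyone is working, combined rate: 1/10 + 1/35 = (7 + 2)/70 = 9/70 per day.
Remaining 1/10 at 9/70 per day takes 7/9 days.

7/9 days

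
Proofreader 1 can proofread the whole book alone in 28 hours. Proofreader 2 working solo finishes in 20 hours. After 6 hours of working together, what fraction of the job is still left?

Combined rate: 1/28 + 1/20 = (5 + 7)/140 = 12/140 = 3/35 per hour.
In 6 hours they complete 6·3/35 = 18/35 of the job.
So 17/35 remains.

17/35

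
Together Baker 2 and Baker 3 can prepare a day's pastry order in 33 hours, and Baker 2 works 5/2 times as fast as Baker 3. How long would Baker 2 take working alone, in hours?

Let Baker 3's rate be r; then Baker 2's rate is (5/2)r, so together (5/2 + 1)r = (7/2)r = 1/33.
Thus r = 2/231 per hour.
Baker 3 alone: 231/2 hours; Baker 2 alone: 231/5 hours.

231/5 hours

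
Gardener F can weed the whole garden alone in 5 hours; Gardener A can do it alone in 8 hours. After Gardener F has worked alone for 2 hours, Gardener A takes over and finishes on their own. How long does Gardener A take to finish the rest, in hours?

24/5 hours

In 2 hours Gardener F does 2/5 of the job, leaving 3/5.
Gardener A works at 1/8 per hour, so finishing takes 3/5 ÷ 1/8 = 24/5 hours.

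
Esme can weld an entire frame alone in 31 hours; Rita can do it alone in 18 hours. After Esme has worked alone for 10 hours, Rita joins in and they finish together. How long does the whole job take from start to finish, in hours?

In 10 hours Esme does 10/31 of the job, leaving 21/31.
Esme and Rita together work at 49/558 per hour, so finishing takes 21/31 ÷ 49/558 = 54/7 hours.
Total time = 10 + 54/7 = 124/7 hours.

124/7 hours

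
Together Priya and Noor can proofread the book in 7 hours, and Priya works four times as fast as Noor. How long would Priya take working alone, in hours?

Let Noor's rate be r; then Priya's rate is 4r, so together (4 + 1)r = 5r = 1/7.
Thus r = 1/35 per hour.
Noor alone: 35 hours; Priya alone: 35/4 hours.

35/4 hours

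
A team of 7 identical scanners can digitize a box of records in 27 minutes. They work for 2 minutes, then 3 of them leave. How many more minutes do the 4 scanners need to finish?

One scanner does 1/189 of the job per minute.
After 2 minutes with 7 scanners, 2/27 is done (25/27 left).
With 4 scanners the rate is 4/189, so the rest takes 25/27 ÷ 4/189 = 175/4 minutes.

175/4 minutes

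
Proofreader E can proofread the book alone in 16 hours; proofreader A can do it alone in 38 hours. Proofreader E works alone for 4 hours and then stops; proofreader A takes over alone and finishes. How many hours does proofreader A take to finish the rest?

57/2 hours

In 4 hours proofreader E does 4/16 = 1/4 of the job, leaving 3/4.
Proofreader A works at 1/38 per hour, so finishing takes 3/4 ÷ 1/38 = 57/2 hours.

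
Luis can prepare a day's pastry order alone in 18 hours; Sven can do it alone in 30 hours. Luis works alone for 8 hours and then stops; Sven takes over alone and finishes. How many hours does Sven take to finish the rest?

In 8 hours Luis does 8/18 = 4/9 of the job, leaving 5/9.
Sven works at 1/30 per hour, so finishing takes 5/9 ÷ 1/30 = 50/3 hours.

50/3 hours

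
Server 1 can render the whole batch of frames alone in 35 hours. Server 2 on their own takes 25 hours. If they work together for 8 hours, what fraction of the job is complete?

96/175

Combined rate: 1/35 + 1/25 = (5 + 7)/175 = 12/175 per hour.
In 8 hours they complete 8·12/175 = 96/175 of the job.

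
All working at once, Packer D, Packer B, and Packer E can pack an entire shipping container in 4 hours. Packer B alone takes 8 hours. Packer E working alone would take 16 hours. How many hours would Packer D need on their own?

16 hours

Combined rate is 1/4 per hour.
Known contribution: 1/8 + 1/16 = (2 + 1)/16 = 3/16 per hour.
So Packer D's rate is 1/4 − 3/16 = 1/16, meaning 16 hours alone.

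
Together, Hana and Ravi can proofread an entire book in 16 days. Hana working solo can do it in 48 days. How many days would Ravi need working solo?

24 days

Combined rate is 1/16 per day.
Known contribution: 1/48 per day.
So Ravi's rate is 1/16 − 1/48 = 1/24, meaning 24 days alone.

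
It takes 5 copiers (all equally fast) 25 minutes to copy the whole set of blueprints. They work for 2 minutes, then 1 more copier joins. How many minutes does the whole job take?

One copier does 1/125 of the job per minute.
After 2 minutes with 5 copiers, 2/25 is done (23/25 left).
With 6 copiers the rate is 6/125, so the rest takes 23/25 ÷ 6/125 = 115/6 minutes.
Total = 2 + 115/6 = 127/6 minutes.

127/6 minutes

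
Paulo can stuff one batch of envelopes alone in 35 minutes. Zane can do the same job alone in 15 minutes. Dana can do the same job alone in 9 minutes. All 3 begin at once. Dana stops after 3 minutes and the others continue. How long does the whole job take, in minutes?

7 minutes

In the first 3 minutes the combined rate is 13/63, so 13/21 of the job is done, leaving 8/21.
After Dana leaves the rate is 2/21 per minute; the remaining 8/21 takes 4 minutes.
Total = 3 + 4 = 7 minutes.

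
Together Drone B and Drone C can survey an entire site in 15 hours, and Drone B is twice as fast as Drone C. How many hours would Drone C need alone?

45 hours

Let Drone C's rate be r; then Drone B's rate is 2r, so together (2 + 1)r = 3r = 1/15.
Thus r = 1/45 per hour.
Drone C alone: 45 hours; Drone B alone: 45/2 hours.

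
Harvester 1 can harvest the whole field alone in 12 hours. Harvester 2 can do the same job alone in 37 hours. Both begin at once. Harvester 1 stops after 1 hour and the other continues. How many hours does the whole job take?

407/12 hours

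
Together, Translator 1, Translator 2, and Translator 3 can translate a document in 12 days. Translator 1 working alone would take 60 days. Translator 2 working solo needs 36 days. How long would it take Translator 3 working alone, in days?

Combined rate is 1/12 per day.
Known contribution: 1/60 + 1/36 = (3 + 5)/180 = 8/180 = 2/45 per day.
So Translator 3's rate is 1/12 − 2/45 = 7/180, meaning 180/7 days alone.

180/7 days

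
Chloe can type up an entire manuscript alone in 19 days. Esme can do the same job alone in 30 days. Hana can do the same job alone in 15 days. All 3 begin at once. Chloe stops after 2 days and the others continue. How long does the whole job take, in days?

170/19 days

In the first 2 days the combined rate is 29/190, so 29/95 of the job is done, leaving 66/95.
After Chloe leaves the rate is 1/10 per day; the remaining 66/95 takes 132/19 days.
Total = 2 + 132/19 = 170/19 days.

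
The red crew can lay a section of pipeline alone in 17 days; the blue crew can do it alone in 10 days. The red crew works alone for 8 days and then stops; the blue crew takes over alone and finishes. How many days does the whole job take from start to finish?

226/17 days

In 8 days the red crew does 8/17 of the job, leaving 9/17.
The blue crew works at 1/10 per day, so finishing takes 9/17 ÷ 1/10 = 90/17 days.
Total time = 8 + 90/17 = 226/17 days.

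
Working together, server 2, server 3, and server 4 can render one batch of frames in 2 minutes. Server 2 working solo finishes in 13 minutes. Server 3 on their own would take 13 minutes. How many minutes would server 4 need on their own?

Combined rate is 1/2 per minute.
Known contribution: 1/13 + 1/13 = (1 + 1)/13 = 2/13 per minute.
So server 4's rate is 1/2 − 2/13 = 9/26, meaning 26/9 minutes alone.

26/9 minutes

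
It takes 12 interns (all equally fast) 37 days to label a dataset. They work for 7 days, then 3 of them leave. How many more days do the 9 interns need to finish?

40 days

One intern does 1/444 of the job per day.
After 7 days with 12 interns, 7/37 is done (30/37 left).
With 9 interns the rate is 9/444 = 3/148, so the rest takes 30/37 ÷ 3/148 = 40 days.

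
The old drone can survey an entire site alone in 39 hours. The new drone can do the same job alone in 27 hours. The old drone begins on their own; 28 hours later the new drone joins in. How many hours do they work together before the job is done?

9/2 hours

In the first 28 hours the old drone alone does 28/39 of the job, leaving 11/39.
Once everyone is working, combined rate: 1/39 + 1/27 = (9 + 13)/351 = 22/351 per hour.
Remaining 11/39 at 22/351 per hour takes 9/2 hours.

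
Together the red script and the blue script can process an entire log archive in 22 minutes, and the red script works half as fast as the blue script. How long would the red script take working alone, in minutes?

66 minutes

Let the blue script's rate be r; then the red script's rate is (1/2)r, so together (1/2 + 1)r = (3/2)r = 1/22.
Thus r = 1/33 per minute.
The blue script alone: 33 minutes; the red script alone: 66 minutes.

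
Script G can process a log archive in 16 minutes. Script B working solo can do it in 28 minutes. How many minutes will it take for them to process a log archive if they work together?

Combined rate: 1/16 + 1/28 = (7 + 4)/112 = 11/112 per minute.
Time = 1 ÷ (11/112) = 112/11 minutes.

112/11 minutes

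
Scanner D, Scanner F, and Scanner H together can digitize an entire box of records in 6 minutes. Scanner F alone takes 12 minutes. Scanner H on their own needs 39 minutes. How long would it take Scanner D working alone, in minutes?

52/3 minutes

Combined rate is 1/6 per minute.
Known contribution: 1/12 + 1/39 = (13 + 4)/156 = 17/156 per minute.
So Scanner D's rate is 1/6 − 17/156 = 3/52, meaning 52/3 minutes alone.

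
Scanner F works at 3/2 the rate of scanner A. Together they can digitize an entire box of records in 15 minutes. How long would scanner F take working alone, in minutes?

Let scanner A's rate be r; then scanner F's rate is (3/2)r, so together (3/2 + 1)r = (5/2)r = 1/15.
Thus r = 2/75 per minute.
Scanner A alone: 75/2 minutes; scanner F alone: 25 minutes.

25 minutes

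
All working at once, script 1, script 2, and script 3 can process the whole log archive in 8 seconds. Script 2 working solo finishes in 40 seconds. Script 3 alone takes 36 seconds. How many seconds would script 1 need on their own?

Combined rate is 1/8 per second.
Known contribution: 1/40 + 1/36 = (9 + 10)/360 = 19/360 per second.
So script 1's rate is 1/8 − 19/360 = 13/180, meaning 180/13 seconds alone.

180/13 seconds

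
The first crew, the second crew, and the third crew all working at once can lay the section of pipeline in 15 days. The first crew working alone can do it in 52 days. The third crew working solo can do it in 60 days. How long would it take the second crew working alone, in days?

Combined rate is 1/15 per day.
Known contribution: 1/52 + 1/60 = (15 + 13)/780 = 28/780 = 7/195 per day.
So the second crew's rate is 1/15 − 7/195 = 2/65, meaning 65/2 days alone.

65/2 days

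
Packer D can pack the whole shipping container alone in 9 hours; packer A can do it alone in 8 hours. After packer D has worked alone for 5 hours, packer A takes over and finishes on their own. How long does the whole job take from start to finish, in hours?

77/9 hours

In 5 hours packer D does 5/9 of the job, leaving 4/9.
Packer A works at 1/8 per hour, so finishing takes 4/9 ÷ 1/8 = 32/9 hours.
Total time = 5 + 32/9 = 77/9 hours.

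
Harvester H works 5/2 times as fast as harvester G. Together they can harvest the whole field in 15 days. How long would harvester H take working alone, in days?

21 days

Let harvester G's rate be r; then harvester H's rate is (5/2)r, so together (5/2 + 1)r = (7/2)r = 1/15.
Thus r = 2/105 per day.
Harvester G alone: 105/2 days; harvester H alone: 21 days.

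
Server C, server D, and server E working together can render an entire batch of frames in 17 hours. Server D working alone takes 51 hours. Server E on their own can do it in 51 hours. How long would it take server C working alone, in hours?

Combined rate is 1/17 per hour.
Known contribution: 1/51 + 1/51 = (1 + 1)/51 = 2/51 per hour.
So server C's rate is 1/17 − 2/51 = 1/51, meaning 51 hours alone.

51 hours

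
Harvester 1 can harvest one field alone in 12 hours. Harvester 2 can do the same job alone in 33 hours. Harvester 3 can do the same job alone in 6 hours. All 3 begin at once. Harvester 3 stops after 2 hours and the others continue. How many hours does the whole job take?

In the first 2 hours the combined rate is 37/132, so 37/66 of the job is done, leaving 29/66.
After harvester 3 leaves the rate is 5/44 per hour; the remaining 29/66 takes 58/15 hours.
Total = 2 + 58/15 = 88/15 hours.

88/15 hours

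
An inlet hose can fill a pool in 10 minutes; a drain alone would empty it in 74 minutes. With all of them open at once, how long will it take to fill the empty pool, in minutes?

Net rate = 1/10 − 1/74 = (37 − 5)/370 = 32/370 = 16/185 per minute.
Filling time = 1 ÷ (16/185) = 185/16 minutes.

185/16 minutes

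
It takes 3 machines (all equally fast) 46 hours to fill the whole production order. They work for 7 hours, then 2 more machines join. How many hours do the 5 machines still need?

117/5 hours

One machine does 1/138 of the job per hour.
After 7 hours with 3 machines, 7/46 is done (39/46 left).
With 5 machines the rate is 5/138, so the rest takes 39/46 ÷ 5/138 = 117/5 hours.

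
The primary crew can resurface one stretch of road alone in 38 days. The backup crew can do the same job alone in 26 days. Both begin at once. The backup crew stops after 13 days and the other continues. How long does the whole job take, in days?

19 days

In the first 13 days the combined rate is 16/247, so 16/19 of the job is done, leaving 3/19.
After the backup crew leaves the rate is 1/38 per day; the remaining 3/19 takes 6 days.
Total = 13 + 6 = 19 days.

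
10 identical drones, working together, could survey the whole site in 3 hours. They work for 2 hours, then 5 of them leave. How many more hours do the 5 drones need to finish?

2 hours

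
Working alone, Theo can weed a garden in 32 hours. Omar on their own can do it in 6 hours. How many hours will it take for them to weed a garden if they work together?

Combined rate: 1/32 + 1/6 = (3 + 16)/96 = 19/96 per hour.
Time = 1 ÷ (19/96) = 96/19 hours.

96/19 hours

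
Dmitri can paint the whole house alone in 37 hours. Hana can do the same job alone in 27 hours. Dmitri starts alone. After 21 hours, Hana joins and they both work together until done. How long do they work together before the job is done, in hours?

27/4 hours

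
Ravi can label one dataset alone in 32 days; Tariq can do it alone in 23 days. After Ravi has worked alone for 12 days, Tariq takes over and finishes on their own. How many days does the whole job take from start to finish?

In 12 days Ravi does 12/32 = 3/8 of the job, leaving 5/8.
Tariq works at 1/23 per day, so finishing takes 5/8 ÷ 1/23 = 115/8 days.
Total time = 12 + 115/8 = 211/8 days.

211/8 days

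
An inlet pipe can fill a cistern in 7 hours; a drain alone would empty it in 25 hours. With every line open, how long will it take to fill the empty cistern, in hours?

175/18 hours

Net rate = 1/7 − 1/25 = (25 − 7)/175 = 18/175 per hour.
Filling time = 1 ÷ (18/175) = 175/18 hours.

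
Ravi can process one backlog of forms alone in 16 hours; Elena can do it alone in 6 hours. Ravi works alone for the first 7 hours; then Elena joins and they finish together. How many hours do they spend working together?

In 7 hours Ravi does 7/16 of the job, leaving 9/16.
Ravi and Elena together work at 11/48 per hour, so finishing takes 9/16 ÷ 11/48 = 27/11 hours.

27/11 hours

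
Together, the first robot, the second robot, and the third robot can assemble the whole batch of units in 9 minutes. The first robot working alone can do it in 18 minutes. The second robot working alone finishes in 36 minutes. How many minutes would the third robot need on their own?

Combined rate is 1/9 per minute.
Known contribution: 1/18 + 1/36 = (2 + 1)/36 = 3/36 = 1/12 per minute.
So the third robot's rate is 1/9 − 1/12 = 1/36, meaning 36 minutes alone.

36 minutes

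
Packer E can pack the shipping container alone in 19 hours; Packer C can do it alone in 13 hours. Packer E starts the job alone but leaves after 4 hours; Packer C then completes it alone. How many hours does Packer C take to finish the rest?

In 4 hours Packer E does 4/19 of the job, leaving 15/19.
Packer C works at 1/13 per hour, so finishing takes 15/19 ÷ 1/13 = 195/19 hours.

195/19 hours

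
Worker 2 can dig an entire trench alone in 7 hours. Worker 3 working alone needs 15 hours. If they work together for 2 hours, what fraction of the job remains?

61/105

Combined rate: 1/7 + 1/15 = (15 + 7)/105 = 22/105 per hour.
In 2 hours they complete 2·22/105 = 44/105 of the job.
So 61/105 remains.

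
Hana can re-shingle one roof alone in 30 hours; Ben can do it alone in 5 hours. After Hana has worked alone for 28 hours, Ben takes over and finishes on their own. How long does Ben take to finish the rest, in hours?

1/3 hours

In 28 hours Hana does 28/30 = 14/15 of the job, leaving 1/15.
Ben works at 1/5 per hour, so finishing takes 1/15 ÷ 1/5 = 1/3 hours.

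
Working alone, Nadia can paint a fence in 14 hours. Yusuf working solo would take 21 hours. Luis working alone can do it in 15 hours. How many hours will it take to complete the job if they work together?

70/13 hours

Combined rate: 1/14 + 1/21 + 1/15 = (15 + 10 + 14)/210 = 39/210 = 13/70 per hour.
Time = 1 ÷ (13/70) = 70/13 hours.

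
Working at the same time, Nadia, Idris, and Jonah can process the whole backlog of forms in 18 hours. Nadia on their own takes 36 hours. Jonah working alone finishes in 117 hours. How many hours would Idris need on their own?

Combined rate is 1/18 per hour.
Known contribution: 1/36 + 1/117 = (13 + 4)/468 = 17/468 per hour.
So Idris's rate is 1/18 − 17/468 = 1/52, meaning 52 hours alone.

52 hours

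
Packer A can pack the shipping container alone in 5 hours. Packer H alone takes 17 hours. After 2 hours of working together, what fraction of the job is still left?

Combined rate: 1/5 + 1/17 = (17 + 5)/85 = 22/85 per hour.
In 2 hours they complete 2·22/85 = 44/85 of the job.
So 41/85 remains.

41/85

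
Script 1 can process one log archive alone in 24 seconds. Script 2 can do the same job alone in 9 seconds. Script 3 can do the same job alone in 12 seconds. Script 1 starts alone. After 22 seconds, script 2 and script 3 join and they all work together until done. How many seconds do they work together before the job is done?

In the first 22 seconds script 1 alone does 22/24 = 11/12 of the job, leaving 1/12.
Once everyone is working, combined rate: 1/24 + 1/9 + 1/12 = (3 + 8 + 6)/72 = 17/72 per second.
Remaining 1/12 at 17/72 per second takes 6/17 seconds.

6/17 seconds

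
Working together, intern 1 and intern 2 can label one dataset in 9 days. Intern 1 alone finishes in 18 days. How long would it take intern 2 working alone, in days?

Combined rate is 1/9 per day.
Known contribution: 1/18 per day.
So intern 2's rate is 1/9 − 1/18 = 1/18, meaning 18 days alone.

18 days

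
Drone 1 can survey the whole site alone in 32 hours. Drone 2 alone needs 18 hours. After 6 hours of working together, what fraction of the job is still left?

23/48

Combined rate: 1/32 + 1/18 = (9 + 16)/288 = 25/288 per hour.
In 6 hours they complete 6·25/288 = 25/48 of the job.
So 23/48 remains.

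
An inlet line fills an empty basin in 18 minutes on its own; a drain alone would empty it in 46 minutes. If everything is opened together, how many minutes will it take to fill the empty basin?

207/7 minutes

Net rate = 1/18 − 1/46 = (23 − 9)/414 = 14/414 = 7/207 per minute.
Filling time = 1 ÷ (7/207) = 207/7 minutes.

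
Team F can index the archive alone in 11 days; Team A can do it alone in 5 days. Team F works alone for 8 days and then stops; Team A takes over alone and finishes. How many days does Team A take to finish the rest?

In 8 days Team F does 8/11 of the job, leaving 3/11.
Team A works at 1/5 per day, so finishing takes 3/11 ÷ 1/5 = 15/11 days.

15/11 days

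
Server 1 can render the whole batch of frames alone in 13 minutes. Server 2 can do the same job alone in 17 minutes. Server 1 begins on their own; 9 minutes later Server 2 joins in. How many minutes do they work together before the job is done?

In the first 9 minutes Server 1 alone does 9/13 of the job, leaving 4/13.
Once everyone is working, combined rate: 1/13 + 1/17 = (17 + 13)/221 = 30/221 per minute.
Remaining 4/13 at 30/221 per minute takes 34/15 minutes.

34/15 minutes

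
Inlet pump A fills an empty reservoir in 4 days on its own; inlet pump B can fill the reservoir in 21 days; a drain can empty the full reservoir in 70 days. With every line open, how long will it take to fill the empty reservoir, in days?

60/17 days

Net rate = 1/4 + 1/21 − 1/70 = (105 + 20 − 6)/420 = 119/420 = 17/60 per day.
Filling time = 1 ÷ (17/60) = 60/17 days.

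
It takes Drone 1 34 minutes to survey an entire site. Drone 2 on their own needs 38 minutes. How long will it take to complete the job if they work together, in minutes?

323/18 minutes

With two workers the combined time is the product over the sum: 34·38/(34+38) = 1292/72 = 323/18 minutes.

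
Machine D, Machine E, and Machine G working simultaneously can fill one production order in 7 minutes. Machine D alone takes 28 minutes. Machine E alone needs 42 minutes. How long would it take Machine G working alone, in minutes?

12 minutes

Combined rate is 1/7 per minute.
Known contribution: 1/28 + 1/42 = (3 + 2)/84 = 5/84 per minute.
So Machine G's rate is 1/7 − 5/84 = 1/12, meaning 12 minutes alone.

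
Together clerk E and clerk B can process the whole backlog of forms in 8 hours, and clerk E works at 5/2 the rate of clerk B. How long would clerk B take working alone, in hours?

Let clerk B's rate be r; then clerk E's rate is (5/2)r, so together (5/2 + 1)r = (7/2)r = 1/8.
Thus r = 1/28 per hour.
Clerk B alone: 28 hours; clerk E alone: 56/5 hours.

28 hours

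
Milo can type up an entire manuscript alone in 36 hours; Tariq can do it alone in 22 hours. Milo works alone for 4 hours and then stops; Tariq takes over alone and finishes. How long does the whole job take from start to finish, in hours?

In 4 hours Milo does 4/36 = 1/9 of the job, leaving 8/9.
Tariq works at 1/22 per hour, so finishing takes 8/9 ÷ 1/22 = 176/9 hours.
Total time = 4 + 176/9 = 212/9 hours.

212/9 hours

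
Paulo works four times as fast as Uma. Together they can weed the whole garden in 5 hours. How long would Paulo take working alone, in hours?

Let Uma's rate be r; then Paulo's rate is 4r, so together (4 + 1)r = 5r = 1/5.
Thus r = 1/25 per hour.
Uma alone: 25 hours; Paulo alone: 25/4 hours.

25/4 hours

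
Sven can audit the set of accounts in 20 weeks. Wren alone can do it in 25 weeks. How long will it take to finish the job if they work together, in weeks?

Combined rate: 1/20 + 1/25 = (5 + 4)/100 = 9/100 per week.
Time = 1 ÷ (9/100) = 100/9 weeks.

100/9 weeks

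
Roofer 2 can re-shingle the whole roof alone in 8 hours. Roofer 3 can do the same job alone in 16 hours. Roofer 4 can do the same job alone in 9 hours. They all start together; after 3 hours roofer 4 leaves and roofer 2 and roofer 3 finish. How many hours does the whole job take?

In the first 3 hours the combined rate is 43/144, so 43/48 of the job is done, leaving 5/48.
After roofer 4 leaves the rate is 3/16 per hour; the remaining 5/48 takes 5/9 hours.
Total = 3 + 5/9 = 32/9 hours.

32/9 hours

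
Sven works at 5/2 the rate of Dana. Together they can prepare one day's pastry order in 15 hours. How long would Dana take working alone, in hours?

105/2 hours

Let Dana's rate be r; then Sven's rate is (5/2)r, so together (5/2 + 1)r = (7/2)r = 1/15.
Thus r = 2/105 per hour.
Dana alone: 105/2 hours; Sven alone: 21 hours.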